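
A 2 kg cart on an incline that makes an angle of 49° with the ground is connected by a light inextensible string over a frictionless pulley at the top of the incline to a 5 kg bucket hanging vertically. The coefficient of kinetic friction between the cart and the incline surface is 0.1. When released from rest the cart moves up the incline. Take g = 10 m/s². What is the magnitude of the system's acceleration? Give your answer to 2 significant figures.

For the cart on the incline: the weight component along the slope is m₁g sin 49° = 2 × 10 × 0.7547 = 15.094 N and the normal force is N = m₁g cos 49° = 13.121 N.
Kinetic friction opposes the cart's motion up the incline: f = μN = 0.1 × 13.121 = 1.312 N acting down the slope.
Newton's second law for the cart (up-slope positive): T − 15.094 − 1.312 = 2 a. For the hanging bucket (downward positive): 5 × 10 − T = 5 a.
Adding the two equations eliminates T: 33.594 = 7 a, so a = 4.7991 m/s².

4.8 m/s²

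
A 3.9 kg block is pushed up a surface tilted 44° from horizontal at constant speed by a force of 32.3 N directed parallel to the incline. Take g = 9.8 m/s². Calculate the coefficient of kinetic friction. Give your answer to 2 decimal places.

0.21

At constant speed ΣF = 0 along the incline. The applied 32.3 N acts up the slope; the weight component mg sin 44° = 26.550 N and kinetic friction μN both act down the slope.
So 32.3 = 26.550 + μ × 27.493, giving μ = (32.3 − 26.550) / 27.493 = 0.2091.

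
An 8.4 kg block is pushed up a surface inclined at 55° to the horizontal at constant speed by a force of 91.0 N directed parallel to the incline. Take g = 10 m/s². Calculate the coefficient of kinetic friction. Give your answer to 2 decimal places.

At constant speed ΣF = 0 along the incline. The applied 91.0 N acts up the slope; the weight component mg sin 55° = 68.809 N and kinetic friction μN both act down the slope.
So 91.0 = 68.809 + μ × 48.180, giving μ = (91.0 − 68.809) / 48.180 = 0.4606.

0.46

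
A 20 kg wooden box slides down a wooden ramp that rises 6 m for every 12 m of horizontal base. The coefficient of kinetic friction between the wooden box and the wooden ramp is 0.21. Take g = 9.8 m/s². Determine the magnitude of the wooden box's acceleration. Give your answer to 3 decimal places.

Resolving the weight along the incline: the component pulling the wooden box down the slope is mg sin 26.57° = 20 × 9.8 × 0.4472 = 87.651 N, and the normal force is N = mg cos 26.57° = 20 × 9.8 × 0.8944 = 175.302 N.
Kinetic friction acts up the slope with magnitude f = μN = 0.21 × 175.302 = 36.813 N.
Net force along the incline is 87.651 − 36.813 = 50.838 N, so a = 50.838 / 20 = 2.5419 m/s².

2.542 m/s²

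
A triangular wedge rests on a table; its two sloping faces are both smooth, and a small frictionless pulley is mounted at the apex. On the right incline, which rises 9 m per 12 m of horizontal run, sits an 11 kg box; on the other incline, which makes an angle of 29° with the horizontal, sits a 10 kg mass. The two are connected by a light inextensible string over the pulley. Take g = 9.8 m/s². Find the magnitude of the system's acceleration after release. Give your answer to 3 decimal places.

Resolve each weight along its own incline: the 11 kg mass has component 11 × 9.8 × sin 36.87° = 64.680 N down its slope, and the 10 kg mass has 10 × 9.8 × sin 29° = 47.511 N down its slope.
The 11 kg side's 64.680 N exceeds the other side's 47.511 N, so that mass slides down and the 10 kg mass slides up. Taking that direction as positive, Newton's second law for the whole system gives 64.680 − 47.511 = (11 + 10) a, so a = 17.169 / 21 = 0.8176 m/s².

0.818 m/s²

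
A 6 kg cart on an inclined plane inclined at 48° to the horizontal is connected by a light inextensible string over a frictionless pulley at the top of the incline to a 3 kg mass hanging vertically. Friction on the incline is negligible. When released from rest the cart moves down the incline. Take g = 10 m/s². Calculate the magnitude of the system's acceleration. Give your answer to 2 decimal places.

1.62 m/s²

For the cart on the incline: the weight component along the slope is m₁g sin 48° = 6 × 10 × 0.7431 = 44.586 N and the normal force is N = m₁g cos 48° = 40.148 N.
Newton's second law for the cart (down-slope positive): 44.586 − T = 6 a. For the hanging mass (upward positive): T − 3 × 10 = 3 a.
Adding the two equations eliminates T: 14.586 = 9 a, so a = 1.6207 m/s².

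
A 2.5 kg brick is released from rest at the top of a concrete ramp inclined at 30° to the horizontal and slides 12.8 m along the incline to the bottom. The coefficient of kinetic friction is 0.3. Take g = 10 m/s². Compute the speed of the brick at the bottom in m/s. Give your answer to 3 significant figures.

7.84 m/s

The weight component along the incline is mg sin 30° = 12.500 N and the normal force is N = mg cos 30° = 21.651 N.
Friction up the slope is f = μN = 0.3 × 21.651 = 6.495 N, so the net downslope force is 12.500 − 6.495 = 6.005 N and a = 6.005 / 2.5 = 2.4020 m/s².
Starting from rest over a distance of 12.8 m, v² = 2aL = 2 × 2.4020 × 12.8 = 61.4912, so v = 7.8416 m/s.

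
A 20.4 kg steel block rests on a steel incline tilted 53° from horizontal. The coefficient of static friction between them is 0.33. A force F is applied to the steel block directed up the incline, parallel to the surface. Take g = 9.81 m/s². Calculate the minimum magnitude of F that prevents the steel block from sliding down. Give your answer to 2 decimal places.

120.08 N

The normal force is N = mg cos 53° = 120.438 N. With F at its minimum the steel block is on the verge of sliding down, so static friction is at its maximum μ_s N = 0.33 × 120.438 = 39.745 N and acts up the slope.
Equilibrium along the incline: F + μ_s N = mg sin 53°, so F = 159.826 − 39.745 = 120.081 N.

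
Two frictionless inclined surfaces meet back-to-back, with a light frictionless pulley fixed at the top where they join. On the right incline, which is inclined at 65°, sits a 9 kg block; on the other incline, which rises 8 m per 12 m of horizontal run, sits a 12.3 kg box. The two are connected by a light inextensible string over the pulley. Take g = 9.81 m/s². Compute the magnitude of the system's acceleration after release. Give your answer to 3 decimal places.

Resolve each weight along its own incline: the 9 kg mass has component 9 × 9.81 × sin 65° = 80.018 N down its slope, and the 12.3 kg mass has 12.3 × 9.81 × sin 33.69° = 66.932 N down its slope.
The 9 kg side's 80.018 N exceeds the other side's 66.932 N, so that mass slides down and the 12.3 kg mass slides up. Taking that direction as positive, Newton's second law for the whole system gives 80.018 − 66.932 = (9 + 12.3) a, so a = 13.086 / 21.3 = 0.6144 m/s².

0.614 m/s²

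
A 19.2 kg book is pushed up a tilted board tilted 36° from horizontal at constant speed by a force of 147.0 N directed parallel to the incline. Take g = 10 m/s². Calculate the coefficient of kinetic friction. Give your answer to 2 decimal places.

0.22

At constant speed ΣF = 0 along the incline. The applied 147.0 N acts up the slope; the weight component mg sin 36° = 112.855 N and kinetic friction μN both act down the slope.
So 147.0 = 112.855 + μ × 155.331, giving μ = (147.0 − 112.855) / 155.331 = 0.2198.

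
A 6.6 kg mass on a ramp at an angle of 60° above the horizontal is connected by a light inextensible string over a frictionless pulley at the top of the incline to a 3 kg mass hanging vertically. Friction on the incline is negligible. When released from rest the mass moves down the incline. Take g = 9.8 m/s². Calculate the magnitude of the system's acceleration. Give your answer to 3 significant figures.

2.77 m/s²

For the mass on the incline: the weight component along the slope is m₁g sin 60° = 6.6 × 9.8 × 0.8660 = 56.013 N and the normal force is N = m₁g cos 60° = 32.340 N.
Newton's second law for the mass (down-slope positive): 56.013 − T = 6.6 a. For the hanging mass (upward positive): T − 3 × 9.8 = 3 a.
Adding the two equations eliminates T: 26.613 = 9.6 a, so a = 2.7722 m/s².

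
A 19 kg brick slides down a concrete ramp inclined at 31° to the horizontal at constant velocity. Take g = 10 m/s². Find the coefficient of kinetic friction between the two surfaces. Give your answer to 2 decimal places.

At constant velocity the net force along the incline is zero: mg sin 31° = μ mg cos 31°.
So μ = tan 31° = 0.5150 / 0.8572 = 0.6008.

0.60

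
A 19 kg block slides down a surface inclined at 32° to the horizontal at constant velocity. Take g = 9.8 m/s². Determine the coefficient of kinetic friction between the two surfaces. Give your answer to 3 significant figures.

0.625

At constant velocity the net force along the incline is zero: mg sin 32° = μ mg cos 32°.
So μ = tan 32° = 0.5299 / 0.8480 = 0.6249.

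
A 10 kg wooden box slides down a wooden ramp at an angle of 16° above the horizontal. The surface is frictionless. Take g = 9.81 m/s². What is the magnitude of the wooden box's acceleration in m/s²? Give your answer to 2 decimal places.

Resolving the weight along the incline: the component pulling the wooden box down the slope is mg sin 16° = 10 × 9.81 × 0.2756 = 27.036 N, and the normal force is N = mg cos 16° = 10 × 9.81 × 0.9613 = 94.304 N.
With no friction the net force along the incline is 27.036 N, so a = g sin 16° = 27.036 / 10 = 2.7036 m/s².

2.70 m/s²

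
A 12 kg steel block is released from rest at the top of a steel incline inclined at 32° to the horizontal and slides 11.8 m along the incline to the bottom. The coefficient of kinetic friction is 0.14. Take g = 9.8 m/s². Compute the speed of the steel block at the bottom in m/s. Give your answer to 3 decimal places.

9.752 m/s

The weight component along the incline is mg sin 32° = 62.319 N and the normal force is N = mg cos 32° = 99.730 N.
Friction up the slope is f = μN = 0.14 × 99.730 = 13.962 N, so the net downslope force is 62.319 − 13.962 = 48.357 N and a = 48.357 / 12 = 4.0297 m/s².
Starting from rest over a distance of 11.8 m, v² = 2aL = 2 × 4.0297 × 11.8 = 95.1009, so v = 9.7520 m/s.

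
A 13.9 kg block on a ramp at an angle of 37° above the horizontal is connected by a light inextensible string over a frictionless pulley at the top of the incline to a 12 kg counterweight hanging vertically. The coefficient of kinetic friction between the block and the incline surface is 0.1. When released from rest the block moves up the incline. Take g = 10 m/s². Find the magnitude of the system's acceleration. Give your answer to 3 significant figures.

For the block on the incline: the weight component along the slope is m₁g sin 37° = 13.9 × 10 × 0.6018 = 83.650 N and the normal force is N = m₁g cos 37° = 111.010 N.
Kinetic friction opposes the block's motion up the incline: f = μN = 0.1 × 111.010 = 11.101 N acting down the slope.
Newton's second law for the block (up-slope positive): T − 83.650 − 11.101 = 13.9 a. For the hanging counterweight (downward positive): 12 × 10 − T = 12 a.
Adding the two equations eliminates T: 25.249 = 25.9 a, so a = 0.9749 m/s².

0.975 m/s²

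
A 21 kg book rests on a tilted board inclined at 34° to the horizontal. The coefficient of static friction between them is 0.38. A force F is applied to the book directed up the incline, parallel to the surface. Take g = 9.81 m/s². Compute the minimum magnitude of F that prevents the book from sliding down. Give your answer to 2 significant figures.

The normal force is N = mg cos 34° = 170.790 N. With F at its minimum the book is on the verge of sliding down, so static friction is at its maximum μ_s N = 0.38 × 170.790 = 64.900 N and acts up the slope.
Equilibrium along the incline: F + μ_s N = mg sin 34°, so F = 115.199 − 64.900 = 50.299 N.

50 N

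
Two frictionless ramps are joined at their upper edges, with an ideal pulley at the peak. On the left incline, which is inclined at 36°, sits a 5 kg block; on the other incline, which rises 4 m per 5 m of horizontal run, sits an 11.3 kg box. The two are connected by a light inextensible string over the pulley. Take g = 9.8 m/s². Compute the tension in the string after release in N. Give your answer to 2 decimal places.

41.19 N

Resolve each weight along its own incline: the 5 kg mass has component 5 × 9.8 × sin 36° = 28.801 N down its slope, and the 11.3 kg mass has 11.3 × 9.8 × sin 38.66° = 69.179 N down its slope.
The 11.3 kg side's 69.179 N exceeds the other side's 28.801 N, so that mass slides down and the 5 kg mass slides up. Taking that direction as positive, Newton's second law for the whole system gives 69.179 − 28.801 = (5 + 11.3) a, so a = 40.378 / 16.3 = 2.4772 m/s².
For the 5 kg mass (up-slope positive): T − 28.801 = 5 × 2.4772, so T = 41.187 N.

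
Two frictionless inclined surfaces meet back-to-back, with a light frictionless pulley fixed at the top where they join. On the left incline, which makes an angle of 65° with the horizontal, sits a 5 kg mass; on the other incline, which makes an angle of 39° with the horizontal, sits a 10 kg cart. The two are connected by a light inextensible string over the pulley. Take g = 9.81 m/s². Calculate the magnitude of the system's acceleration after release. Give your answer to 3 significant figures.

Resolve each weight along its own incline: the 5 kg mass has component 5 × 9.81 × sin 65° = 44.454 N down its slope, and the 10 kg mass has 10 × 9.81 × sin 39° = 61.736 N down its slope.
The 10 kg side's 61.736 N exceeds the other side's 44.454 N, so that mass slides down and the 5 kg mass slides up. Taking that direction as positive, Newton's second law for the whole system gives 61.736 − 44.454 = (5 + 10) a, so a = 17.282 / 15 = 1.1521 m/s².

1.15 m/s²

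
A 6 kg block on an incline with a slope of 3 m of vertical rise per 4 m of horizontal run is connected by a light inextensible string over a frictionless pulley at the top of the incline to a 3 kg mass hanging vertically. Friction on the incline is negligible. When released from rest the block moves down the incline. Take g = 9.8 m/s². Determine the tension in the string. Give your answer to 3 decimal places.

For the block on the incline: the weight component along the slope is m₁g sin 36.87° = 6 × 9.8 × 0.6000 = 35.280 N and the normal force is N = m₁g cos 36.87° = 47.040 N.
Newton's second law for the block (down-slope positive): 35.280 − T = 6 a. For the hanging mass (upward positive): T − 3 × 9.8 = 3 a.
Adding the two equations eliminates T: 5.880 = 9 a, so a = 0.6533 m/s².
Then from the hanging mass's equation, T = 3 × (9.8 + 0.6533) = 31.360 N.

31.360 N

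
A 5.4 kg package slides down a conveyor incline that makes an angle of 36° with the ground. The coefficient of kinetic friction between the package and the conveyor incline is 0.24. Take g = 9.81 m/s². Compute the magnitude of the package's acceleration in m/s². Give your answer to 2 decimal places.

Resolving the weight along the incline: the component pulling the package down the slope is mg sin 36° = 5.4 × 9.81 × 0.5878 = 31.138 N, and the normal force is N = mg cos 36° = 5.4 × 9.81 × 0.8090 = 42.856 N.
Kinetic friction acts up the slope with magnitude f = μN = 0.24 × 42.856 = 10.285 N.
Net force along the incline is 31.138 − 10.285 = 20.853 N, so a = 20.853 / 5.4 = 3.8617 m/s².

3.86 m/s²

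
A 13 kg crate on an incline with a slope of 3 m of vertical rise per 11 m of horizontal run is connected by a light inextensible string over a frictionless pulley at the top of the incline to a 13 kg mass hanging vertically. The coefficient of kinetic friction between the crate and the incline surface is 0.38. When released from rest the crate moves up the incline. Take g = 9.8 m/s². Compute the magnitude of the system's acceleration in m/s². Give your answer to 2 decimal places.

For the crate on the incline: the weight component along the slope is m₁g sin 15.26° = 13 × 9.8 × 0.2631 = 33.519 N and the normal force is N = m₁g cos 15.26° = 122.911 N.
Kinetic friction opposes the crate's motion up the incline: f = μN = 0.38 × 122.911 = 46.706 N acting down the slope.
Newton's second law for the crate (up-slope positive): T − 33.519 − 46.706 = 13 a. For the hanging mass (downward positive): 13 × 9.8 − T = 13 a.
Adding the two equations eliminates T: 47.175 = 26 a, so a = 1.8144 m/s².

1.81 m/s²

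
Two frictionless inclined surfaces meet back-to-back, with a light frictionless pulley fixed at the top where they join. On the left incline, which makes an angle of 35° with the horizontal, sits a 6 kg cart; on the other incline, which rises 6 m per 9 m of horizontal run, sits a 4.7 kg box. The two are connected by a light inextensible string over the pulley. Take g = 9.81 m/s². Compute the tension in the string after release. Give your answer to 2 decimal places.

Resolve each weight along its own incline: the 6 kg mass has component 6 × 9.81 × sin 35° = 33.761 N down its slope, and the 4.7 kg mass has 4.7 × 9.81 × sin 33.69° = 25.576 N down its slope.
The 6 kg side's 33.761 N exceeds the other side's 25.576 N, so that mass slides down and the 4.7 kg mass slides up. Taking that direction as positive, Newton's second law for the whole system gives 33.761 − 25.576 = (6 + 4.7) a, so a = 8.185 / 10.7 = 0.7650 m/s².
For the 4.7 kg mass (up-slope positive): T − 25.576 = 4.7 × 0.7650, so T = 29.172 N.

29.17 N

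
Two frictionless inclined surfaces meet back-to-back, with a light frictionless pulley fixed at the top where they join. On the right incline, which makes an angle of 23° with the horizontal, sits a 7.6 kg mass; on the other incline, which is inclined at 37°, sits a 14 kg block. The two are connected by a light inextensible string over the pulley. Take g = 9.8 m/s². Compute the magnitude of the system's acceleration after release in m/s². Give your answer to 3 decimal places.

Resolve each weight along its own incline: the 7.6 kg mass has component 7.6 × 9.8 × sin 23° = 29.102 N down its slope, and the 14 kg mass has 14 × 9.8 × sin 37° = 82.569 N down its slope.
The 14 kg side's 82.569 N exceeds the other side's 29.102 N, so that mass slides down and the 7.6 kg mass slides up. Taking that direction as positive, Newton's second law for the whole system gives 82.569 − 29.102 = (7.6 + 14) a, so a = 53.467 / 21.6 = 2.4753 m/s².

2.475 m/s²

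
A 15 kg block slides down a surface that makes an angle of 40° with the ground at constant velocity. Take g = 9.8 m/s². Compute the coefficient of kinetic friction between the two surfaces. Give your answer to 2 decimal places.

0.84

At constant velocity the net force along the incline is zero: mg sin 40° = μ mg cos 40°.
So μ = tan 40° = 0.6428 / 0.7660 = 0.8392.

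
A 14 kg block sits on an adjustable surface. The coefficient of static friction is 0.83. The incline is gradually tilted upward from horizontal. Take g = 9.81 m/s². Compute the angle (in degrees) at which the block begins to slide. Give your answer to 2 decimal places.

At the threshold of sliding, static friction is at its maximum μ_s N and exactly balances the weight component along the incline: mg sin θ = μ_s mg cos θ.
Hence tan θ = μ_s = 0.83, so θ = arctan(0.83) = 39.6927°.

39.69°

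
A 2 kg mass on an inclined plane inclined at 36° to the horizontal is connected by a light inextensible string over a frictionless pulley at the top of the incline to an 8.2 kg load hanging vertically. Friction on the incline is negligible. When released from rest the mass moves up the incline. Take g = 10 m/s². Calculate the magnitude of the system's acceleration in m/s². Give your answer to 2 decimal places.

For the mass on the incline: the weight component along the slope is m₁g sin 36° = 2 × 10 × 0.5878 = 11.756 N and the normal force is N = m₁g cos 36° = 16.180 N.
Newton's second law for the mass (up-slope positive): T − 11.756 = 2 a. For the hanging load (downward positive): 8.2 × 10 − T = 8.2 a.
Adding the two equations eliminates T: 70.244 = 10.2 a, so a = 6.8867 m/s².

6.89 m/s²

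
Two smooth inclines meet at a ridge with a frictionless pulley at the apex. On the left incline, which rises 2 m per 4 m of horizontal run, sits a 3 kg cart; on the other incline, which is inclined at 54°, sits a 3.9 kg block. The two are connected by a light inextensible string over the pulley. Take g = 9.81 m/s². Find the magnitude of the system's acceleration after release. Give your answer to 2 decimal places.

Resolve each weight along its own incline: the 3 kg mass has component 3 × 9.81 × sin 26.57° = 13.161 N down its slope, and the 3.9 kg mass has 3.9 × 9.81 × sin 54° = 30.952 N down its slope.
The 3.9 kg side's 30.952 N exceeds the other side's 13.161 N, so that mass slides down and the 3 kg mass slides up. Taking that direction as positive, Newton's second law for the whole system gives 30.952 − 13.161 = (3 + 3.9) a, so a = 17.791 / 6.9 = 2.5784 m/s².

2.58 m/s²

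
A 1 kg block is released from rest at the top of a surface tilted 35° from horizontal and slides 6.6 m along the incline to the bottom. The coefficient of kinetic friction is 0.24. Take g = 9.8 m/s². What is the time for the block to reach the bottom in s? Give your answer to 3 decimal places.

1.890 s

The weight component along the incline is mg sin 35° = 5.621 N and the normal force is N = mg cos 35° = 8.028 N.
Friction up the slope is f = μN = 0.24 × 8.028 = 1.927 N, so the net downslope force is 5.621 − 1.927 = 3.694 N and a = 3.694 / 1 = 3.6940 m/s².
Starting from rest, L = ½at², so t = √(2L/a) = √(2 × 6.6 / 3.6940) = 1.8903 s.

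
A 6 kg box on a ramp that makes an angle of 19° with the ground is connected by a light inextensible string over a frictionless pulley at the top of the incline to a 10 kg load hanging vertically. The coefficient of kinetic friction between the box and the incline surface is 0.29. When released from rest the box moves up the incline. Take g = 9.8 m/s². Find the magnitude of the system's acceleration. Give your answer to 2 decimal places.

For the box on the incline: the weight component along the slope is m₁g sin 19° = 6 × 9.8 × 0.3256 = 19.145 N and the normal force is N = m₁g cos 19° = 55.596 N.
Kinetic friction opposes the box's motion up the incline: f = μN = 0.29 × 55.596 = 16.123 N acting down the slope.
Newton's second law for the box (up-slope positive): T − 19.145 − 16.123 = 6 a. For the hanging load (downward positive): 10 × 9.8 − T = 10 a.
Adding the two equations eliminates T: 62.732 = 16 a, so a = 3.9207 m/s².

3.92 m/s²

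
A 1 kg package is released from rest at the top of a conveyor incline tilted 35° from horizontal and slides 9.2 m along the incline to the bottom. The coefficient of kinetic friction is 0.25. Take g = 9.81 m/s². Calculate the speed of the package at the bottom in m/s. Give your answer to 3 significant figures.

8.16 m/s

The weight component along the incline is mg sin 35° = 5.627 N and the normal force is N = mg cos 35° = 8.036 N.
Friction up the slope is f = μN = 0.25 × 8.036 = 2.009 N, so the net downslope force is 5.627 − 2.009 = 3.618 N and a = 3.618 / 1 = 3.6180 m/s².
Starting from rest over a distance of 9.2 m, v² = 2aL = 2 × 3.6180 × 9.2 = 66.5712, so v = 8.1591 m/s.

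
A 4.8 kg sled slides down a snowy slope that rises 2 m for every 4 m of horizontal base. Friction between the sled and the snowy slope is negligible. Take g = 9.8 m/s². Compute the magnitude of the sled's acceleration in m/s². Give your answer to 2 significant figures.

Resolving the weight along the incline: the component pulling the sled down the slope is mg sin 26.57° = 4.8 × 9.8 × 0.4472 = 21.036 N, and the normal force is N = mg cos 26.57° = 4.8 × 9.8 × 0.8944 = 42.073 N.
With no friction the net force along the incline is 21.036 N, so a = g sin 26.57° = 21.036 / 4.8 = 4.3825 m/s².

4.4 m/s²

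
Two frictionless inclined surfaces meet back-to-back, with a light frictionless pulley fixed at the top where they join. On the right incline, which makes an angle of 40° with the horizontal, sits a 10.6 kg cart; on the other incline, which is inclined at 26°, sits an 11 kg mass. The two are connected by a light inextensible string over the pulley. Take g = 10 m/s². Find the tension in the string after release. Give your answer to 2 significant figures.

Resolve each weight along its own incline: the 10.6 kg mass has component 10.6 × 10 × sin 40° = 68.135 N down its slope, and the 11 kg mass has 11 × 10 × sin 26° = 48.221 N down its slope.
The 10.6 kg side's 68.135 N exceeds the other side's 48.221 N, so that mass slides down and the 11 kg mass slides up. Taking that direction as positive, Newton's second law for the whole system gives 68.135 − 48.221 = (10.6 + 11) a, so a = 19.914 / 21.6 = 0.9219 m/s².
For the 11 kg mass (up-slope positive): T − 48.221 = 11 × 0.9219, so T = 58.362 N.

58 N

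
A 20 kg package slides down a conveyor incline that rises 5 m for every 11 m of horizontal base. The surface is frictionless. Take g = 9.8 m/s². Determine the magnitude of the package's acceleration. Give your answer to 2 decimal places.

Resolving the weight along the incline: the component pulling the package down the slope is mg sin 24.44° = 20 × 9.8 × 0.4138 = 81.105 N, and the normal force is N = mg cos 24.44° = 20 × 9.8 × 0.9104 = 178.438 N.
With no friction the net force along the incline is 81.105 N, so a = g sin 24.44° = 81.105 / 20 = 4.0553 m/s².

4.06 m/s²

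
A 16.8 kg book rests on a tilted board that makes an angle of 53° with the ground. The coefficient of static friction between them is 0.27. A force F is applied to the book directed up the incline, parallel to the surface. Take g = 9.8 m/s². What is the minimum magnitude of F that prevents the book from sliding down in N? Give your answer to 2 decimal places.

104.73 N

The normal force is N = mg cos 53° = 99.083 N. With F at its minimum the book is on the verge of sliding down, so static friction is at its maximum μ_s N = 0.27 × 99.083 = 26.752 N and acts up the slope.
Equilibrium along the incline: F + μ_s N = mg sin 53°, so F = 131.487 − 26.752 = 104.735 N.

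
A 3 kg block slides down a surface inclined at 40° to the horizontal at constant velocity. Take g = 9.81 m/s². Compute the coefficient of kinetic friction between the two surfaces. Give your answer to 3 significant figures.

0.839

At constant velocity the net force along the incline is zero: mg sin 40° = μ mg cos 40°.
So μ = tan 40° = 0.6428 / 0.7660 = 0.8392.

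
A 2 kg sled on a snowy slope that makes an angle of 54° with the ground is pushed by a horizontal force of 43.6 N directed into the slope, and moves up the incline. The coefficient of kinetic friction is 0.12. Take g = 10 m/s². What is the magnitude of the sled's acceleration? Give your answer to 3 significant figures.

The horizontal push has components F cos 54° = 43.6 × 0.5878 = 25.628 N up the incline and F sin 54° = 43.6 × 0.8090 = 35.272 N pressing into the surface.
The normal force is therefore N = mg cos 54° + F sin 54° = 11.756 + 35.272 = 47.028 N, and kinetic friction down the slope is μN = 0.12 × 47.028 = 5.643 N.
Along the incline: F cos 54° − mg sin 54° − μN = ma, so 25.628 − 16.180 − 5.643 = 2 a, giving a = 1.9025 m/s².

1.90 m/s²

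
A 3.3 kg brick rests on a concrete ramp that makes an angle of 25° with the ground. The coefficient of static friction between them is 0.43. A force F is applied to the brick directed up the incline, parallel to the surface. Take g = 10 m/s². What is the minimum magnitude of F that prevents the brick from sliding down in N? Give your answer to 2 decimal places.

1.09 N

The normal force is N = mg cos 25° = 29.908 N. With F at its minimum the brick is on the verge of sliding down, so static friction is at its maximum μ_s N = 0.43 × 29.908 = 12.860 N and acts up the slope.
Equilibrium along the incline: F + μ_s N = mg sin 25°, so F = 13.946 − 12.860 = 1.086 N.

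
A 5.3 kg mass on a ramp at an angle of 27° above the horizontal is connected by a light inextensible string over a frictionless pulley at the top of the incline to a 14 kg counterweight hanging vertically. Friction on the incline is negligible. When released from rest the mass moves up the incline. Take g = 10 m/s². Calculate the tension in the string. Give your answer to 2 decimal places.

55.90 N

For the mass on the incline: the weight component along the slope is m₁g sin 27° = 5.3 × 10 × 0.4540 = 24.062 N and the normal force is N = m₁g cos 27° = 47.223 N.
Newton's second law for the mass (up-slope positive): T − 24.062 = 5.3 a. For the hanging counterweight (downward positive): 14 × 10 − T = 14 a.
Adding the two equations eliminates T: 115.938 = 19.3 a, so a = 6.0072 m/s².
Then from the hanging counterweight's equation, T = 14 × (10 − 6.0072) = 55.899 N.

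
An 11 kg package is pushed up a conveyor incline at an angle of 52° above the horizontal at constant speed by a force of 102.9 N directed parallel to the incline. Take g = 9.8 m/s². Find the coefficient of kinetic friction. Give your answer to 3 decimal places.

At constant speed ΣF = 0 along the incline. The applied 102.9 N acts up the slope; the weight component mg sin 52° = 84.948 N and kinetic friction μN both act down the slope.
So 102.9 = 84.948 + μ × 66.368, giving μ = (102.9 − 84.948) / 66.368 = 0.2705.

0.270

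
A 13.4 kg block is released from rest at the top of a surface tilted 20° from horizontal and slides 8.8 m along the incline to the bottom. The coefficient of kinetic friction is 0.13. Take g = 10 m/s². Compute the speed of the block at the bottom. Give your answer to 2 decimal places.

6.22 m/s

The weight component along the incline is mg sin 20° = 45.831 N and the normal force is N = mg cos 20° = 125.919 N.
Friction up the slope is f = μN = 0.13 × 125.919 = 16.369 N, so the net downslope force is 45.831 − 16.369 = 29.462 N and a = 29.462 / 13.4 = 2.1987 m/s².
Starting from rest over a distance of 8.8 m, v² = 2aL = 2 × 2.1987 × 8.8 = 38.6971, so v = 6.2207 m/s.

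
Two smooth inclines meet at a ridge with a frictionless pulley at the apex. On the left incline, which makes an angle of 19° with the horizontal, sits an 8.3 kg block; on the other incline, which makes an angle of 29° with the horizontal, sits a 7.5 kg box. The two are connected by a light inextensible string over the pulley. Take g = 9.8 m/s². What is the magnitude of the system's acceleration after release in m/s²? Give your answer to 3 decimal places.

0.579 m/s²

Resolve each weight along its own incline: the 8.3 kg mass has component 8.3 × 9.8 × sin 19° = 26.482 N down its slope, and the 7.5 kg mass has 7.5 × 9.8 × sin 29° = 35.634 N down its slope.
The 7.5 kg side's 35.634 N exceeds the other side's 26.482 N, so that mass slides down and the 8.3 kg mass slides up. Taking that direction as positive, Newton's second law for the whole system gives 35.634 − 26.482 = (8.3 + 7.5) a, so a = 9.152 / 15.8 = 0.5792 m/s².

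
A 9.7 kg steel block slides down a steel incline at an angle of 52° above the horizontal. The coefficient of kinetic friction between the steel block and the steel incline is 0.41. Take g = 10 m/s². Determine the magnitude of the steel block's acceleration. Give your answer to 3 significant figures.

Resolving the weight along the incline: the component pulling the steel block down the slope is mg sin 52° = 9.7 × 10 × 0.7880 = 76.436 N, and the normal force is N = mg cos 52° = 9.7 × 10 × 0.6157 = 59.723 N.
Kinetic friction acts up the slope with magnitude f = μN = 0.41 × 59.723 = 24.486 N.
Net force along the incline is 76.436 − 24.486 = 51.950 N, so a = 51.950 / 9.7 = 5.3557 m/s².

5.36 m/s²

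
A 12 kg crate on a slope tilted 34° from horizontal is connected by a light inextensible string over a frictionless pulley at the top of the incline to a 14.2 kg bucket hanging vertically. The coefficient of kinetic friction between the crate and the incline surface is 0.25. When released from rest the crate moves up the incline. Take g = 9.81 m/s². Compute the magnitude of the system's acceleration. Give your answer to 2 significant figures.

For the crate on the incline: the weight component along the slope is m₁g sin 34° = 12 × 9.81 × 0.5592 = 65.829 N and the normal force is N = m₁g cos 34° = 97.594 N.
Kinetic friction opposes the crate's motion up the incline: f = μN = 0.25 × 97.594 = 24.398 N acting down the slope.
Newton's second law for the crate (up-slope positive): T − 65.829 − 24.398 = 12 a. For the hanging bucket (downward positive): 14.2 × 9.81 − T = 14.2 a.
Adding the two equations eliminates T: 49.075 = 26.2 a, so a = 1.8731 m/s².

1.9 m/s²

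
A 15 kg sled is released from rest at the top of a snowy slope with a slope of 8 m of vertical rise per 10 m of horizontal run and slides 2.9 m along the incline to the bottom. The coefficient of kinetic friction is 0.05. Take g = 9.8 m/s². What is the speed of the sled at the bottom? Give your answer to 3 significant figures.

5.77 m/s

The weight component along the incline is mg sin 38.66° = 91.830 N and the normal force is N = mg cos 38.66° = 114.788 N.
Friction up the slope is f = μN = 0.05 × 114.788 = 5.739 N, so the net downslope force is 91.830 − 5.739 = 86.091 N and a = 86.091 / 15 = 5.7394 m/s².
Starting from rest over a distance of 2.9 m, v² = 2aL = 2 × 5.7394 × 2.9 = 33.2885, so v = 5.7696 m/s.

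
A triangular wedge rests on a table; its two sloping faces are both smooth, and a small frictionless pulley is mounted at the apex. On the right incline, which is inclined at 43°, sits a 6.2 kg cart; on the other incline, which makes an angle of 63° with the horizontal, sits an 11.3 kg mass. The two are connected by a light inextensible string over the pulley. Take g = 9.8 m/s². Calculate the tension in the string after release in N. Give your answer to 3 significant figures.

61.7 N

Resolve each weight along its own incline: the 6.2 kg mass has component 6.2 × 9.8 × sin 43° = 41.438 N down its slope, and the 11.3 kg mass has 11.3 × 9.8 × sin 63° = 98.670 N down its slope.
The 11.3 kg side's 98.670 N exceeds the other side's 41.438 N, so that mass slides down and the 6.2 kg mass slides up. Taking that direction as positive, Newton's second law for the whole system gives 98.670 − 41.438 = (6.2 + 11.3) a, so a = 57.232 / 17.5 = 3.2704 m/s².
For the 6.2 kg mass (up-slope positive): T − 41.438 = 6.2 × 3.2704, so T = 61.714 N.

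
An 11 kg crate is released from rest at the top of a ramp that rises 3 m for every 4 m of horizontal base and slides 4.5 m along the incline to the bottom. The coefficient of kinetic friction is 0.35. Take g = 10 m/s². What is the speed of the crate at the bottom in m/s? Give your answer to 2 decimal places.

5.37 m/s

The weight component along the incline is mg sin 36.87° = 66.000 N and the normal force is N = mg cos 36.87° = 88.000 N.
Friction up the slope is f = μN = 0.35 × 88.000 = 30.800 N, so the net downslope force is 66.000 − 30.800 = 35.200 N and a = 35.200 / 11 = 3.2000 m/s².
Starting from rest over a distance of 4.5 m, v² = 2aL = 2 × 3.2000 × 4.5 = 28.8000, so v = 5.3666 m/s.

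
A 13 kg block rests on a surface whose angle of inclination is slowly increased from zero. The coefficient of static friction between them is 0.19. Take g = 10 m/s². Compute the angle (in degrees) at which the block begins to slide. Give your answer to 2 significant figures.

11°

At the threshold of sliding, static friction is at its maximum μ_s N and exactly balances the weight component along the incline: mg sin θ = μ_s mg cos θ.
Hence tan θ = μ_s = 0.19, so θ = arctan(0.19) = 10.7580°.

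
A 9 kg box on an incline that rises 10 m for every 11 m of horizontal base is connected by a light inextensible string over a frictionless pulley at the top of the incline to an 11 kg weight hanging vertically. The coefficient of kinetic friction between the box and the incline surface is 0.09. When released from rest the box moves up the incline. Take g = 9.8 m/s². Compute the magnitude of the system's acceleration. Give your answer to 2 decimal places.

2.13 m/s²

For the box on the incline: the weight component along the slope is m₁g sin 42.27° = 9 × 9.8 × 0.6727 = 59.332 N and the normal force is N = m₁g cos 42.27° = 65.263 N.
Kinetic friction opposes the box's motion up the incline: f = μN = 0.09 × 65.263 = 5.874 N acting down the slope.
Newton's second law for the box (up-slope positive): T − 59.332 − 5.874 = 9 a. For the hanging weight (downward positive): 11 × 9.8 − T = 11 a.
Adding the two equations eliminates T: 42.594 = 20 a, so a = 2.1297 m/s².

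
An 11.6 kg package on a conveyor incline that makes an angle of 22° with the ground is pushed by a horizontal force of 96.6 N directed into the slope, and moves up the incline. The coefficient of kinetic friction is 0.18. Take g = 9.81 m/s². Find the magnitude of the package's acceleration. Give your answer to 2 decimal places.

1.85 m/s²

The horizontal push has components F cos 22° = 96.6 × 0.9272 = 89.568 N up the incline and F sin 22° = 96.6 × 0.3746 = 36.186 N pressing into the surface.
The normal force is therefore N = mg cos 22° + F sin 22° = 105.512 + 36.186 = 141.698 N, and kinetic friction down the slope is μN = 0.18 × 141.698 = 25.506 N.
Along the incline: F cos 22° − mg sin 22° − μN = ma, so 89.568 − 42.628 − 25.506 = 11.6 a, giving a = 1.8478 m/s².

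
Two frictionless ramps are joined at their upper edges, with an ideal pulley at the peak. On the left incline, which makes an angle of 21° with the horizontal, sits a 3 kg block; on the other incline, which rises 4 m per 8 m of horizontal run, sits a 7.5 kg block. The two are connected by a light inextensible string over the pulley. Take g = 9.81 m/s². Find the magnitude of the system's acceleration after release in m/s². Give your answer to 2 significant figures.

2.1 m/s²

Resolve each weight along its own incline: the 3 kg mass has component 3 × 9.81 × sin 21° = 10.547 N down its slope, and the 7.5 kg mass has 7.5 × 9.81 × sin 26.57° = 32.904 N down its slope.
The 7.5 kg side's 32.904 N exceeds the other side's 10.547 N, so that mass slides down and the 3 kg mass slides up. Taking that direction as positive, Newton's second law for the whole system gives 32.904 − 10.547 = (3 + 7.5) a, so a = 22.357 / 10.5 = 2.1292 m/s².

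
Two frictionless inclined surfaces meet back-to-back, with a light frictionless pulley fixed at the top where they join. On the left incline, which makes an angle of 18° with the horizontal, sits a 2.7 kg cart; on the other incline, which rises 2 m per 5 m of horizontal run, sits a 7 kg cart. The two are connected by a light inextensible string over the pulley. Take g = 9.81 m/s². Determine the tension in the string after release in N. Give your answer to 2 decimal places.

Resolve each weight along its own incline: the 2.7 kg mass has component 2.7 × 9.81 × sin 18° = 8.185 N down its slope, and the 7 kg mass has 7 × 9.81 × sin 21.80° = 25.503 N down its slope.
The 7 kg side's 25.503 N exceeds the other side's 8.185 N, so that mass slides down and the 2.7 kg mass slides up. Taking that direction as positive, Newton's second law for the whole system gives 25.503 − 8.185 = (2.7 + 7) a, so a = 17.318 / 9.7 = 1.7854 m/s².
For the 2.7 kg mass (up-slope positive): T − 8.185 = 2.7 × 1.7854, so T = 13.006 N.

13.01 N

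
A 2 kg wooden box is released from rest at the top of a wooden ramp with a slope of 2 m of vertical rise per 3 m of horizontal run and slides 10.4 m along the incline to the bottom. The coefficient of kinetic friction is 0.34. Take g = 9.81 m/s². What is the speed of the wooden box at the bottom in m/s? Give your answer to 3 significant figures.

The weight component along the incline is mg sin 33.69° = 10.883 N and the normal force is N = mg cos 33.69° = 16.325 N.
Friction up the slope is f = μN = 0.34 × 16.325 = 5.551 N, so the net downslope force is 10.883 − 5.551 = 5.332 N and a = 5.332 / 2 = 2.6660 m/s².
Starting from rest over a distance of 10.4 m, v² = 2aL = 2 × 2.6660 × 10.4 = 55.4528, so v = 7.4467 m/s.

7.45 m/s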